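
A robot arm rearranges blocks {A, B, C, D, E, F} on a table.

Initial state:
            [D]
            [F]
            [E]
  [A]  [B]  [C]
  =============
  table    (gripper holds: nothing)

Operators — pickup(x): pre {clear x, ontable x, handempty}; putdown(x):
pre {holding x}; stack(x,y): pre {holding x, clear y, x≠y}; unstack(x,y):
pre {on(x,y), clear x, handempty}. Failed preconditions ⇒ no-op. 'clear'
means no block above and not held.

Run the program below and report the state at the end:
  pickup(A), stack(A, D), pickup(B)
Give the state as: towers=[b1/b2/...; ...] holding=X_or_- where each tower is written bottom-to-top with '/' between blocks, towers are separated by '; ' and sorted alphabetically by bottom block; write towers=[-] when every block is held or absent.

step 1 (pickup(A)): towers=[B; C/E/F/D] holding=A
step 2 (stack(A, D)): towers=[B; C/E/F/D/A] holding=-
step 3 (pickup(B)): towers=[C/E/F/D/A] holding=B

towers=[C/E/F/D/A] holding=B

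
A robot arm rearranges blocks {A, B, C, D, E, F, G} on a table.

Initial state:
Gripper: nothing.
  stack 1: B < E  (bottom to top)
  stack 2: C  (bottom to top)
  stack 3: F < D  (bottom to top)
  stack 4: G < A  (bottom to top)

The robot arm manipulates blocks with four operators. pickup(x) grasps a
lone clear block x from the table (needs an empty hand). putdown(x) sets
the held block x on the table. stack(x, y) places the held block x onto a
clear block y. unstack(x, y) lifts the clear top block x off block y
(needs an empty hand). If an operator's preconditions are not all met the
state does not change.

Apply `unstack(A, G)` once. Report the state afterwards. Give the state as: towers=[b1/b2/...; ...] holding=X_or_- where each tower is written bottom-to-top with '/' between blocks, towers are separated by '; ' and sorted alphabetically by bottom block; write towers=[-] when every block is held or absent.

before: towers=[B/E; C; F/D; G/A] holding=-
pre[unstack(A, G)]: on(A,G) ✓, clear(A) ✓, handempty ✓
all met → apply unstack(A, G)
after:  towers=[B/E; C; F/D; G] holding=A

towers=[B/E; C; F/D; G] holding=A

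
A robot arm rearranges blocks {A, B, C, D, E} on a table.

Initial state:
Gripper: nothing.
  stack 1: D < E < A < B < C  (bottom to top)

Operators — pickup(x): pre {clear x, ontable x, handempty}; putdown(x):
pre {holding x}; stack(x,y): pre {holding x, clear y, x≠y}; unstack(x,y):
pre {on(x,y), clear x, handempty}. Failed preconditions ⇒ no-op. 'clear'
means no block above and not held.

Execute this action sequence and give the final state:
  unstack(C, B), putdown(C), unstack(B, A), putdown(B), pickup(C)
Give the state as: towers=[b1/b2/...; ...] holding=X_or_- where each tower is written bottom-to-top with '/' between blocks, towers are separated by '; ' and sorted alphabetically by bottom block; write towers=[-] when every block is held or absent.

towers=[B; D/E/A] holding=C

step 1 (unstack(C, B)): towers=[D/E/A/B] holding=C
step 2 (putdown(C)): towers=[C; D/E/A/B] holding=-
step 3 (unstack(B, A)): towers=[C; D/E/A] holding=B
step 4 (putdown(B)): towers=[B; C; D/E/A] holding=-
step 5 (pickup(C)): towers=[B; D/E/A] holding=C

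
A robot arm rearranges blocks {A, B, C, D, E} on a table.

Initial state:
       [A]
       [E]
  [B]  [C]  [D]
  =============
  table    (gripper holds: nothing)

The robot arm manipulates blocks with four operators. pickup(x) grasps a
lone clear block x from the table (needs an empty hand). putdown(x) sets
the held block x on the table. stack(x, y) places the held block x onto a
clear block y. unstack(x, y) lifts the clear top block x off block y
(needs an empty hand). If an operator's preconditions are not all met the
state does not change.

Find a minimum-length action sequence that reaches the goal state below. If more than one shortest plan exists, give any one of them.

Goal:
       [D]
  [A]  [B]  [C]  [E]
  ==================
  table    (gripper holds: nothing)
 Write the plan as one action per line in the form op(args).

pickup(D)
stack(D, B)
unstack(A, E)
putdown(A)
unstack(E, C)
putdown(E)

step 1 (pickup(D)): towers=[B; C/E/A] holding=D
step 2 (stack(D, B)): towers=[B/D; C/E/A] holding=-
step 3 (unstack(A, E)): towers=[B/D; C/E] holding=A
step 4 (putdown(A)): towers=[A; B/D; C/E] holding=-
step 5 (unstack(E, C)): towers=[A; B/D; C] holding=E
step 6 (putdown(E)): towers=[A; B/D; C; E] holding=-
goal check: towers=[A; B/D; C; E] holding=- — reached (length 6, optimal by BFS)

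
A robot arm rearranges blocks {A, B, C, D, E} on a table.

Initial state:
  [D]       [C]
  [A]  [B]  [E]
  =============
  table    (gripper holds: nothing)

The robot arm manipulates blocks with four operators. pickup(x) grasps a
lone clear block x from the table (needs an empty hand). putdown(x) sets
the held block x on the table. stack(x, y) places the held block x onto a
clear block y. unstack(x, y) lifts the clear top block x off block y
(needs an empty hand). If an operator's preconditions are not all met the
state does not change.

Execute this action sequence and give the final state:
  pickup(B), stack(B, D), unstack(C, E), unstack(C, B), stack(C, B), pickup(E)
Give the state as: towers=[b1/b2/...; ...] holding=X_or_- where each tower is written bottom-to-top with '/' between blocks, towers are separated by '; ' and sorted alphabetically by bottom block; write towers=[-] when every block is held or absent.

towers=[A/D/B/C] holding=E

step 1 (pickup(B)): towers=[A/D; E/C] holding=B
step 2 (stack(B, D)): towers=[A/D/B; E/C] holding=-
step 3 (unstack(C, E)): towers=[A/D/B; E] holding=C
step 4 (unstack(C, B)) [no-op]: towers=[A/D/B; E] holding=C
step 5 (stack(C, B)): towers=[A/D/B/C; E] holding=-
step 6 (pickup(E)): towers=[A/D/B/C] holding=E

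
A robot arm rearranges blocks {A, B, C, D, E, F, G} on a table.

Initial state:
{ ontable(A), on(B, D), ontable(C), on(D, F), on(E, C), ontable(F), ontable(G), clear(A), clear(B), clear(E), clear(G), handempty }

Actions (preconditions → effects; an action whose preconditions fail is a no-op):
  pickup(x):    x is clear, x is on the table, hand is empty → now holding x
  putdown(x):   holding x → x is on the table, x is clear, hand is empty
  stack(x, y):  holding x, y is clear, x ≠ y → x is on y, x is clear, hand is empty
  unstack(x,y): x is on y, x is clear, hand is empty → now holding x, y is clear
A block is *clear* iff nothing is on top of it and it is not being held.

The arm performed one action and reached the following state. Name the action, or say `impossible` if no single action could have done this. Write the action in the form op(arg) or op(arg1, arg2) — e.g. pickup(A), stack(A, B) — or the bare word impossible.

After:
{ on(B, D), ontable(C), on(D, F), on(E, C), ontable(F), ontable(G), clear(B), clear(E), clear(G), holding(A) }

target: towers=[C/E; F/D/B; G] holding=A
     unstack(B, D) → towers=[A; C/E; F/D; G] holding=B
         pickup(G) → towers=[A; C/E; F/D/B] holding=G
         pickup(A) → towers=[C/E; F/D/B; G] holding=A  ← match
     unstack(E, C) → towers=[A; C; F/D/B; G] holding=E

pickup(A)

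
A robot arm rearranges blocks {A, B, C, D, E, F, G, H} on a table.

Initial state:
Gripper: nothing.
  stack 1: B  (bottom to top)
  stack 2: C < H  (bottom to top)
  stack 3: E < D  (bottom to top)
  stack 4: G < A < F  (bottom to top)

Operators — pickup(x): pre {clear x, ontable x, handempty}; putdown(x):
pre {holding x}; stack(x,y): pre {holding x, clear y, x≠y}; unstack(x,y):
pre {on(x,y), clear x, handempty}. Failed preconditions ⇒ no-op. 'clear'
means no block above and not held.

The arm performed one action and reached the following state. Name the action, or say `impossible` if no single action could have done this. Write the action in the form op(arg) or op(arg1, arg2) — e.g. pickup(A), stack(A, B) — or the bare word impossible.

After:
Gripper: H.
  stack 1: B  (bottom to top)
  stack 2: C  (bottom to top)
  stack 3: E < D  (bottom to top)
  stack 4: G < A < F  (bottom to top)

target: towers=[B; C; E/D; G/A/F] holding=H
     unstack(H, C) → towers=[B; C; E/D; G/A/F] holding=H  ← match
         pickup(B) → towers=[C/H; E/D; G/A/F] holding=B
     unstack(F, A) → towers=[B; C/H; E/D; G/A] holding=F
     unstack(D, E) → towers=[B; C/H; E; G/A/F] holding=D

unstack(H, C)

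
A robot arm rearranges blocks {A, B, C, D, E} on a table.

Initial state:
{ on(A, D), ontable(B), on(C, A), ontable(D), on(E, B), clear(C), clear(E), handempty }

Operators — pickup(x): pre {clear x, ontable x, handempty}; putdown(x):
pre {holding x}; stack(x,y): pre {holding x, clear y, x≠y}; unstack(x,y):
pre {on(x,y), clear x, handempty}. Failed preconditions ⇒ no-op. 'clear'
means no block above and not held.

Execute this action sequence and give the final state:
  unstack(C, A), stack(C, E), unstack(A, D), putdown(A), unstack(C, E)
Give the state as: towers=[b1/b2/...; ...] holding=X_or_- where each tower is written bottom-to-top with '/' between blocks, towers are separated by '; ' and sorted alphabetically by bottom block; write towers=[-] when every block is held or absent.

towers=[A; B/E; D] holding=C

step 1 (unstack(C, A)): towers=[B/E; D/A] holding=C
step 2 (stack(C, E)): towers=[B/E/C; D/A] holding=-
step 3 (unstack(A, D)): towers=[B/E/C; D] holding=A
step 4 (putdown(A)): towers=[A; B/E/C; D] holding=-
step 5 (unstack(C, E)): towers=[A; B/E; D] holding=C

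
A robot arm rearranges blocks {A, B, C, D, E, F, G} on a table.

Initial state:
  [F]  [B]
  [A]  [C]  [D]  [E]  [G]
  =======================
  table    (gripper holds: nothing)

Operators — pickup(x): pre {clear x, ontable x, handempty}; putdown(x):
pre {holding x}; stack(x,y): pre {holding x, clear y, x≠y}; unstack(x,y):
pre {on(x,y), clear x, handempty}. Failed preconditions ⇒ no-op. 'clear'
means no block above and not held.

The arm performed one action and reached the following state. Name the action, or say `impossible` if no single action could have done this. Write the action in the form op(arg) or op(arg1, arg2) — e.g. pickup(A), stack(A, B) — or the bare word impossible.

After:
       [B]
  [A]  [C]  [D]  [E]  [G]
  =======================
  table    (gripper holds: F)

target: towers=[A; C/B; D; E; G] holding=F
     unstack(B, C) → towers=[A/F; C; D; E; G] holding=B
     unstack(F, A) → towers=[A; C/B; D; E; G] holding=F  ← match
         pickup(G) → towers=[A/F; C/B; D; E] holding=G
         pickup(D) → towers=[A/F; C/B; E; G] holding=D
         pickup(E) → towers=[A/F; C/B; D; G] holding=E

unstack(F, A)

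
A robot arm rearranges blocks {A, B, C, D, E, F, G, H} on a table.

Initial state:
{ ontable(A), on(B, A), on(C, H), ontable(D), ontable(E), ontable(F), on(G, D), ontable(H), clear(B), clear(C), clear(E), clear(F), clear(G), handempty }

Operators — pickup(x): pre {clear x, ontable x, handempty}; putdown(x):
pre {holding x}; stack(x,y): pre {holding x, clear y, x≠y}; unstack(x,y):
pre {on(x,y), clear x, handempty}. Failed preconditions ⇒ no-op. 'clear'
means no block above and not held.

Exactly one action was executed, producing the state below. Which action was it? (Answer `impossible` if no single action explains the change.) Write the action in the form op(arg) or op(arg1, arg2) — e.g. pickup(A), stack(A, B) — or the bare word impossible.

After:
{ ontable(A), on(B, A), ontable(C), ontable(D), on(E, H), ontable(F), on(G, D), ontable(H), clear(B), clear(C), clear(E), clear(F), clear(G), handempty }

impossible

target: towers=[A/B; C; D/G; F; H/E] holding=-
     unstack(G, D) → towers=[A/B; D; E; F; H/C] holding=G
         pickup(E) → towers=[A/B; D/G; F; H/C] holding=E
     unstack(B, A) → towers=[A; D/G; E; F; H/C] holding=B
         pickup(F) → towers=[A/B; D/G; E; H/C] holding=F
     unstack(C, H) → towers=[A/B; D/G; E; F; H] holding=C
none of the 5 applicable actions match → impossible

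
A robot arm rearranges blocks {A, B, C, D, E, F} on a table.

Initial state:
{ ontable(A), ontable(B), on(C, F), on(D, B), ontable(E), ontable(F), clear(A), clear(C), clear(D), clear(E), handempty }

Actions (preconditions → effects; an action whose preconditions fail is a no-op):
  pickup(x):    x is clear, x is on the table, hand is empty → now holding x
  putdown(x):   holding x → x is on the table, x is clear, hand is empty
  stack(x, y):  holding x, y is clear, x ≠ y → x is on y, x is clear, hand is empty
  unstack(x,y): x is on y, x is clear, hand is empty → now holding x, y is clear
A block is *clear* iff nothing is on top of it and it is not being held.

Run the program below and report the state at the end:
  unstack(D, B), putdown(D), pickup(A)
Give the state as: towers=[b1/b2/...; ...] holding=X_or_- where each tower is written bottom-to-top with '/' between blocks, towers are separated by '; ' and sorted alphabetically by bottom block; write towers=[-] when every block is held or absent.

towers=[B; D; E; F/C] holding=A

step 1 (unstack(D, B)): towers=[A; B; E; F/C] holding=D
step 2 (putdown(D)): towers=[A; B; D; E; F/C] holding=-
step 3 (pickup(A)): towers=[B; D; E; F/C] holding=A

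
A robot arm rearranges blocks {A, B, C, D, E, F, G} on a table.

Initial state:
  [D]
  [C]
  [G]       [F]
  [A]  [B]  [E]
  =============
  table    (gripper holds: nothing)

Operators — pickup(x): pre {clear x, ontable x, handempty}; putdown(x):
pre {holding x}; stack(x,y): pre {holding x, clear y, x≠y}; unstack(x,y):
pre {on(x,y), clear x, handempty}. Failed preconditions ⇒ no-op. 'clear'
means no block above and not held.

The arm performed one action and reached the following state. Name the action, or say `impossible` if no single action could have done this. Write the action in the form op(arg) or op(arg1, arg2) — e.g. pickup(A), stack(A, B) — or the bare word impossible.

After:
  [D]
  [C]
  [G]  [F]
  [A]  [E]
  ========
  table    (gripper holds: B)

target: towers=[A/G/C/D; E/F] holding=B
         pickup(B) → towers=[A/G/C/D; E/F] holding=B  ← match
     unstack(F, E) → towers=[A/G/C/D; B; E] holding=F
     unstack(D, C) → towers=[A/G/C; B; E/F] holding=D

pickup(B)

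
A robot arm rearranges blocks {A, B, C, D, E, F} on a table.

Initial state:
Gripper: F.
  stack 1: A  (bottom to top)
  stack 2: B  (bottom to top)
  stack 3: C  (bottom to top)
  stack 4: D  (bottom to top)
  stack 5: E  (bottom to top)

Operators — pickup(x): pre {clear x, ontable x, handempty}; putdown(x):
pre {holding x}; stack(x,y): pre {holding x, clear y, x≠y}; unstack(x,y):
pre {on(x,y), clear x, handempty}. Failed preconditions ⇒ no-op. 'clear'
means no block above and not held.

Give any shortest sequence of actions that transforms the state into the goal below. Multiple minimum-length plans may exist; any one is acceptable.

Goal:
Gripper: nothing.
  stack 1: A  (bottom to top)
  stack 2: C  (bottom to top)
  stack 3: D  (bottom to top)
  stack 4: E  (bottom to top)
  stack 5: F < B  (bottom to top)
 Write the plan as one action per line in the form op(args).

putdown(F)
pickup(B)
stack(B, F)

step 1 (putdown(F)): towers=[A; B; C; D; E; F] holding=-
step 2 (pickup(B)): towers=[A; C; D; E; F] holding=B
step 3 (stack(B, F)): towers=[A; C; D; E; F/B] holding=-
goal check: towers=[A; C; D; E; F/B] holding=- — reached (length 3, optimal by BFS)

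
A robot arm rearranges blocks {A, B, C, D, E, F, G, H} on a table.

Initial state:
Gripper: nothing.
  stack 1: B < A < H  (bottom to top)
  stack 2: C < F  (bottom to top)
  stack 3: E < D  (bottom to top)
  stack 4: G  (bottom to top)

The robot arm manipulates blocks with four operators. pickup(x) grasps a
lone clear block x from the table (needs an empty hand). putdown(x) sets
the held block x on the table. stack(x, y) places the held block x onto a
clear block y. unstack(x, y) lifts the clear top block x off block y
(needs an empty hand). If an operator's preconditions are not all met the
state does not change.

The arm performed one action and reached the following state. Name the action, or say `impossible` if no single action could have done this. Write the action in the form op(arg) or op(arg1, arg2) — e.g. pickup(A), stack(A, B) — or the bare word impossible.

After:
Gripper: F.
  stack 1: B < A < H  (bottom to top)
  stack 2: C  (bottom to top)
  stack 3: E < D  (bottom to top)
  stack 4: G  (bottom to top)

target: towers=[B/A/H; C; E/D; G] holding=F
         pickup(G) → towers=[B/A/H; C/F; E/D] holding=G
     unstack(H, A) → towers=[B/A; C/F; E/D; G] holding=H
     unstack(F, C) → towers=[B/A/H; C; E/D; G] holding=F  ← match
     unstack(D, E) → towers=[B/A/H; C/F; E; G] holding=D

unstack(F, C)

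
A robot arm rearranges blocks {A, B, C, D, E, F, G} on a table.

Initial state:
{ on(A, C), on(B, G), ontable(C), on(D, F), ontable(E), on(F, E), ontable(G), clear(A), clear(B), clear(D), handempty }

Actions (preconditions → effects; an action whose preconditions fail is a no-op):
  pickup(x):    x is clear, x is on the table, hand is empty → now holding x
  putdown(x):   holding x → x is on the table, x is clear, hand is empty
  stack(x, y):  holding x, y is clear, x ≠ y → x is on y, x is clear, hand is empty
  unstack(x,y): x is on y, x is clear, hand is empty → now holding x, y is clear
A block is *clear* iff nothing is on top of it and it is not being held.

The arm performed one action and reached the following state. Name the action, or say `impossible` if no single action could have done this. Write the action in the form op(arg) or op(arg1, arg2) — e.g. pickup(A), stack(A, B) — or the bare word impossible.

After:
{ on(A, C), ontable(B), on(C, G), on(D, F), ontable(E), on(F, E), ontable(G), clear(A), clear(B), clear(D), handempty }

target: towers=[B; E/F/D; G/C/A] holding=-
     unstack(B, G) → towers=[C/A; E/F/D; G] holding=B
     unstack(D, F) → towers=[C/A; E/F; G/B] holding=D
     unstack(A, C) → towers=[C; E/F/D; G/B] holding=A
none of the 3 applicable actions match → impossible

impossible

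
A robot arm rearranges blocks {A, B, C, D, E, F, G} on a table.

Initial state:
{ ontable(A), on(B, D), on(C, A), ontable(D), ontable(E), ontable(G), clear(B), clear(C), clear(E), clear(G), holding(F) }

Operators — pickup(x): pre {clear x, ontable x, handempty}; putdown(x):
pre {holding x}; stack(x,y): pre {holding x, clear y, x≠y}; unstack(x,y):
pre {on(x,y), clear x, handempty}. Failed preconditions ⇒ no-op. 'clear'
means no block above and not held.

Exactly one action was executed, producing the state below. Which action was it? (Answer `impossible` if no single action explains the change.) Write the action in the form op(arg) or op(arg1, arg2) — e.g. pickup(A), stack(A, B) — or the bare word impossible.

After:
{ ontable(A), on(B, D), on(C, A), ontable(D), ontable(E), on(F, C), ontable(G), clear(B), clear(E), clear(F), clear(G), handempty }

target: towers=[A/C/F; D/B; E; G] holding=-
        putdown(F) → towers=[A/C; D/B; E; F; G] holding=-
       stack(F, B) → towers=[A/C; D/B/F; E; G] holding=-
       stack(F, G) → towers=[A/C; D/B; E; G/F] holding=-
       stack(F, E) → towers=[A/C; D/B; E/F; G] holding=-
       stack(F, C) → towers=[A/C/F; D/B; E; G] holding=-  ← match

stack(F, C)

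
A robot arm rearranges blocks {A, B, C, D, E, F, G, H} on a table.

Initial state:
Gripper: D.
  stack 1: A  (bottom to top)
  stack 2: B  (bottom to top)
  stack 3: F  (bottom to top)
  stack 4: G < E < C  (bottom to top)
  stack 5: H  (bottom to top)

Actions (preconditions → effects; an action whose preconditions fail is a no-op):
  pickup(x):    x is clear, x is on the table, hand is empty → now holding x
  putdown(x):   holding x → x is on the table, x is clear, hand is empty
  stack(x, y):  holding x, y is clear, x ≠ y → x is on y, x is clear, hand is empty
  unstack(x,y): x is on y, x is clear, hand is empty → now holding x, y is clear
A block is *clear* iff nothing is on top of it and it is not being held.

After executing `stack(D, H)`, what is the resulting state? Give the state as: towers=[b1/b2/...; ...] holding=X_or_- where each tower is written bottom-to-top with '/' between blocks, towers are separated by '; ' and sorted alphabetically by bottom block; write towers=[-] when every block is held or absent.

before: towers=[A; B; F; G/E/C; H] holding=D
pre[stack(D, H)]: holding(D) ✓, clear(H) ✓, D≠H ✓
all met → apply stack(D, H)
after:  towers=[A; B; F; G/E/C; H/D] holding=-

towers=[A; B; F; G/E/C; H/D] holding=-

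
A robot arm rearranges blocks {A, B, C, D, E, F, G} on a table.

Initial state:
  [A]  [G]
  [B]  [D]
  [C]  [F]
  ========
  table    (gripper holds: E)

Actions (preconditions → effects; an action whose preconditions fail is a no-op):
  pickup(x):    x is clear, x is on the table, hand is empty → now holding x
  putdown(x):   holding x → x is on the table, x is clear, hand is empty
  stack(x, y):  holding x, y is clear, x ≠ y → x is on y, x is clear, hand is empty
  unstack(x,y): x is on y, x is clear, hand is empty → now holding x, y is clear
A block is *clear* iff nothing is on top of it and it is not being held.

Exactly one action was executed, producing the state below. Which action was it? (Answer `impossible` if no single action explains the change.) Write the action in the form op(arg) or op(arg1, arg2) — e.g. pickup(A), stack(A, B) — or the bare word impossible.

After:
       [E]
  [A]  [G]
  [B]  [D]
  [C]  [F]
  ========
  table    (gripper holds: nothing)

stack(E, G)

target: towers=[C/B/A; F/D/G/E] holding=-
        putdown(E) → towers=[C/B/A; E; F/D/G] holding=-
       stack(E, G) → towers=[C/B/A; F/D/G/E] holding=-  ← match
       stack(E, A) → towers=[C/B/A/E; F/D/G] holding=-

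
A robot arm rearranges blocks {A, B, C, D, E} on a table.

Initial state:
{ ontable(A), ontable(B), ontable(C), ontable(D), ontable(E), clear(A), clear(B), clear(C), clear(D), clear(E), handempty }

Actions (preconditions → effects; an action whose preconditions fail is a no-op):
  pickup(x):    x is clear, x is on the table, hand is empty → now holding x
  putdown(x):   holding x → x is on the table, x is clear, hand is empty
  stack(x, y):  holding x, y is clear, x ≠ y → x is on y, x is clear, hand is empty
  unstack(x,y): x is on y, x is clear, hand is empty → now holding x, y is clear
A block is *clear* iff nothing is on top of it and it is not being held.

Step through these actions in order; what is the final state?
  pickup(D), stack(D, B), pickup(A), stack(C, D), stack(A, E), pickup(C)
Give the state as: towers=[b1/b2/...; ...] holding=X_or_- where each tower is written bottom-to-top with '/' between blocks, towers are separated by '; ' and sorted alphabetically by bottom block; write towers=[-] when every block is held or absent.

step 1 (pickup(D)): towers=[A; B; C; E] holding=D
step 2 (stack(D, B)): towers=[A; B/D; C; E] holding=-
step 3 (pickup(A)): towers=[B/D; C; E] holding=A
step 4 (stack(C, D)) [no-op]: towers=[B/D; C; E] holding=A
step 5 (stack(A, E)): towers=[B/D; C; E/A] holding=-
step 6 (pickup(C)): towers=[B/D; E/A] holding=C

towers=[B/D; E/A] holding=C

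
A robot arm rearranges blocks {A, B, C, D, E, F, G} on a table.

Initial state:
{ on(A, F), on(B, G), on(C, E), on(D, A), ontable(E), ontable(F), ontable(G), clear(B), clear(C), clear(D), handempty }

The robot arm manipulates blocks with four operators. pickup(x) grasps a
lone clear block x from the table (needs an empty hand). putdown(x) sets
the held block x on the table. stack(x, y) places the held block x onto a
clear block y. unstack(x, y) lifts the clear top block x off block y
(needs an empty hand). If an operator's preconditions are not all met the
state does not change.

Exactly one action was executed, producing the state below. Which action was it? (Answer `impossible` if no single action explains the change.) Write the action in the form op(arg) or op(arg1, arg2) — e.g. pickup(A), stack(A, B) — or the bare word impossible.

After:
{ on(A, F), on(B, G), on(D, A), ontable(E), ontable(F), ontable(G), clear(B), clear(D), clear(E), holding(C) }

target: towers=[E; F/A/D; G/B] holding=C
     unstack(B, G) → towers=[E/C; F/A/D; G] holding=B
     unstack(D, A) → towers=[E/C; F/A; G/B] holding=D
     unstack(C, E) → towers=[E; F/A/D; G/B] holding=C  ← match

unstack(C, E)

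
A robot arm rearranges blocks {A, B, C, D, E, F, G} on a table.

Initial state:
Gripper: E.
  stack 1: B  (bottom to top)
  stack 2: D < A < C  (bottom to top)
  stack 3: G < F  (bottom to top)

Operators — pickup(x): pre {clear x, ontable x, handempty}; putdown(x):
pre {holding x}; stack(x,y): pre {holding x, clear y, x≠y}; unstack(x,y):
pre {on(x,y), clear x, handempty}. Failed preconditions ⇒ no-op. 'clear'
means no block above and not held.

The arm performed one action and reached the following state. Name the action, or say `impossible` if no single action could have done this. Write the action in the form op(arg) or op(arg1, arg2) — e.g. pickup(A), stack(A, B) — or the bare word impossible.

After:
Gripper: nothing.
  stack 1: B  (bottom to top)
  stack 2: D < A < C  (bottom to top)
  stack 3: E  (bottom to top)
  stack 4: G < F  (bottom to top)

putdown(E)

target: towers=[B; D/A/C; E; G/F] holding=-
        putdown(E) → towers=[B; D/A/C; E; G/F] holding=-  ← match
       stack(E, B) → towers=[B/E; D/A/C; G/F] holding=-
       stack(E, F) → towers=[B; D/A/C; G/F/E] holding=-
       stack(E, C) → towers=[B; D/A/C/E; G/F] holding=-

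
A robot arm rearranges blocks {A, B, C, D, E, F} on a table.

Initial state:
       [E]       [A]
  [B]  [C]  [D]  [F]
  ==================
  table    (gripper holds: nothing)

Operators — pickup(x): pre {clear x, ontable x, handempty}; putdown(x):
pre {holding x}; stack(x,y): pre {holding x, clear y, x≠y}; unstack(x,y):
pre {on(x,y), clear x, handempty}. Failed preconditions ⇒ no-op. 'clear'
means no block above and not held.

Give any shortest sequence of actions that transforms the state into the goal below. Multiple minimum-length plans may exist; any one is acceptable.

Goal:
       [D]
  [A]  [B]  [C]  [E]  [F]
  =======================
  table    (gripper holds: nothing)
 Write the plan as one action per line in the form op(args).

pickup(D)
stack(D, B)
unstack(A, F)
putdown(A)
unstack(E, C)
putdown(E)

step 1 (pickup(D)): towers=[B; C/E; F/A] holding=D
step 2 (stack(D, B)): towers=[B/D; C/E; F/A] holding=-
step 3 (unstack(A, F)): towers=[B/D; C/E; F] holding=A
step 4 (putdown(A)): towers=[A; B/D; C/E; F] holding=-
step 5 (unstack(E, C)): towers=[A; B/D; C; F] holding=E
step 6 (putdown(E)): towers=[A; B/D; C; E; F] holding=-
goal check: towers=[A; B/D; C; E; F] holding=- — reached (length 6, optimal by BFS)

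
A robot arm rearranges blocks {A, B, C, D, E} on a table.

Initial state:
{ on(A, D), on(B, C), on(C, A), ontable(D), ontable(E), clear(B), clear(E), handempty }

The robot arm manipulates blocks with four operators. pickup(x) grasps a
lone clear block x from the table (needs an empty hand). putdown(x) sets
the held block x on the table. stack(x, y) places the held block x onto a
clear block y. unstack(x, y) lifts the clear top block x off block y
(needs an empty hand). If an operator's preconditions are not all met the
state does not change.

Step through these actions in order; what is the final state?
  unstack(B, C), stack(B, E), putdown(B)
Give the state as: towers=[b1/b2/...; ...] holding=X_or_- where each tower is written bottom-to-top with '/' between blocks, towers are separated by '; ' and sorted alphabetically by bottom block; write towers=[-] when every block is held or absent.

step 1 (unstack(B, C)): towers=[D/A/C; E] holding=B
step 2 (stack(B, E)): towers=[D/A/C; E/B] holding=-
step 3 (putdown(B)) [no-op]: towers=[D/A/C; E/B] holding=-

towers=[D/A/C; E/B] holding=-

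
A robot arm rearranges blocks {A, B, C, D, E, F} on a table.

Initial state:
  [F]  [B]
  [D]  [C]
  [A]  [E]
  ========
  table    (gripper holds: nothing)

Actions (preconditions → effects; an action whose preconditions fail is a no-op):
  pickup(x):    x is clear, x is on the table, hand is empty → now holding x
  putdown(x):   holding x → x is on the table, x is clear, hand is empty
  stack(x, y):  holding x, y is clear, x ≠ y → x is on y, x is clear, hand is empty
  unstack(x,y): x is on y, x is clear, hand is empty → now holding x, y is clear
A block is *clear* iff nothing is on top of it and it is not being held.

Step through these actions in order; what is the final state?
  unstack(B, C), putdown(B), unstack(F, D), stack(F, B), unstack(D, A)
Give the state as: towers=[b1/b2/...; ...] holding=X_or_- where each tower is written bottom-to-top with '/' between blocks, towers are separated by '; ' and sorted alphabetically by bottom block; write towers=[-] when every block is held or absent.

towers=[A; B/F; E/C] holding=D

step 1 (unstack(B, C)): towers=[A/D/F; E/C] holding=B
step 2 (putdown(B)): towers=[A/D/F; B; E/C] holding=-
step 3 (unstack(F, D)): towers=[A/D; B; E/C] holding=F
step 4 (stack(F, B)): towers=[A/D; B/F; E/C] holding=-
step 5 (unstack(D, A)): towers=[A; B/F; E/C] holding=D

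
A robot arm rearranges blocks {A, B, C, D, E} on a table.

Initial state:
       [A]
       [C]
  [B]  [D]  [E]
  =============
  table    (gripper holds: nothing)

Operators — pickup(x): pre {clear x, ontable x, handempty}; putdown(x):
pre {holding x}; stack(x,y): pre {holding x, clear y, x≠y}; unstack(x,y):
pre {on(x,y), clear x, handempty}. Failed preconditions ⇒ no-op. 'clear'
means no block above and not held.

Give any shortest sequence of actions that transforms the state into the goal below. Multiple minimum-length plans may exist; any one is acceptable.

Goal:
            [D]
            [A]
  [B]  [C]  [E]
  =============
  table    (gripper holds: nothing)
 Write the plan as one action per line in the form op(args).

unstack(A, C)
stack(A, E)
unstack(C, D)
putdown(C)
pickup(D)
stack(D, A)

step 1 (unstack(A, C)): towers=[B; D/C; E] holding=A
step 2 (stack(A, E)): towers=[B; D/C; E/A] holding=-
step 3 (unstack(C, D)): towers=[B; D; E/A] holding=C
step 4 (putdown(C)): towers=[B; C; D; E/A] holding=-
step 5 (pickup(D)): towers=[B; C; E/A] holding=D
step 6 (stack(D, A)): towers=[B; C; E/A/D] holding=-
goal check: towers=[B; C; E/A/D] holding=- — reached (length 6, optimal by BFS)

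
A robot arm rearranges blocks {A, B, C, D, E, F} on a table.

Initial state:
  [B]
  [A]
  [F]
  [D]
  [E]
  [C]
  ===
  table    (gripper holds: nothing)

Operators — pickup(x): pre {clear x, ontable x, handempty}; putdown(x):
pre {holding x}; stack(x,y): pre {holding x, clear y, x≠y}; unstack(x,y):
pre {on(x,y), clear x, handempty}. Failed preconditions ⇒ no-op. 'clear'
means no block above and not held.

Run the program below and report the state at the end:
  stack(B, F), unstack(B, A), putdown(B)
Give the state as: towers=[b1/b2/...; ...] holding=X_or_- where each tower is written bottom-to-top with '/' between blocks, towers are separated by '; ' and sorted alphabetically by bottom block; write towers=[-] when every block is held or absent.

towers=[B; C/E/D/F/A] holding=-

step 1 (stack(B, F)) [no-op]: towers=[C/E/D/F/A/B] holding=-
step 2 (unstack(B, A)): towers=[C/E/D/F/A] holding=B
step 3 (putdown(B)): towers=[B; C/E/D/F/A] holding=-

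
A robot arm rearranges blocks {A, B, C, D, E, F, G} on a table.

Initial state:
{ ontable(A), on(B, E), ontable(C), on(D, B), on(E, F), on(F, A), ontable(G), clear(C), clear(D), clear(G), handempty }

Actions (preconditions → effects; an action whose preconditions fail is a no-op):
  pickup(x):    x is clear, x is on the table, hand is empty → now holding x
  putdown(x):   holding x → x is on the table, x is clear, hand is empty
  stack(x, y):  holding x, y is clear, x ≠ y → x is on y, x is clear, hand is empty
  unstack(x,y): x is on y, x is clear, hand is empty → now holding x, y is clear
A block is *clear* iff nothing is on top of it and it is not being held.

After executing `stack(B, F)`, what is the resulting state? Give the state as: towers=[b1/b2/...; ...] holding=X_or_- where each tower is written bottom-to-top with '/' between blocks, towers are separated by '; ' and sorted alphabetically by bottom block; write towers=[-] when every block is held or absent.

before: towers=[A/F/E/B/D; C; G] holding=-
pre[stack(B, F)]: holding(B) fail, clear(F) fail, B≠F ok
holding(B), clear(F) unmet → stack(B, F) is a no-op
after:  towers=[A/F/E/B/D; C; G] holding=-

towers=[A/F/E/B/D; C; G] holding=-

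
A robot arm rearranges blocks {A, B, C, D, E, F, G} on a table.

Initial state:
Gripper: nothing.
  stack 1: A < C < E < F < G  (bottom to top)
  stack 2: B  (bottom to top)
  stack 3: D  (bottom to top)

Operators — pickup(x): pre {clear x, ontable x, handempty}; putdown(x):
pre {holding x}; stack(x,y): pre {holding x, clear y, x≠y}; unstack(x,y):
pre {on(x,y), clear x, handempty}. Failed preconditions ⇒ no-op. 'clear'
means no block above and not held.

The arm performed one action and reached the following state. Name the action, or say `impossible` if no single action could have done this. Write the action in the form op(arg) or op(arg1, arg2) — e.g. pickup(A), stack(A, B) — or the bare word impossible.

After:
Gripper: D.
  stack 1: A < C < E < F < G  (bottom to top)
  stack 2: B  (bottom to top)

target: towers=[A/C/E/F/G; B] holding=D
         pickup(B) → towers=[A/C/E/F/G; D] holding=B
     unstack(G, F) → towers=[A/C/E/F; B; D] holding=G
         pickup(D) → towers=[A/C/E/F/G; B] holding=D  ← match

pickup(D)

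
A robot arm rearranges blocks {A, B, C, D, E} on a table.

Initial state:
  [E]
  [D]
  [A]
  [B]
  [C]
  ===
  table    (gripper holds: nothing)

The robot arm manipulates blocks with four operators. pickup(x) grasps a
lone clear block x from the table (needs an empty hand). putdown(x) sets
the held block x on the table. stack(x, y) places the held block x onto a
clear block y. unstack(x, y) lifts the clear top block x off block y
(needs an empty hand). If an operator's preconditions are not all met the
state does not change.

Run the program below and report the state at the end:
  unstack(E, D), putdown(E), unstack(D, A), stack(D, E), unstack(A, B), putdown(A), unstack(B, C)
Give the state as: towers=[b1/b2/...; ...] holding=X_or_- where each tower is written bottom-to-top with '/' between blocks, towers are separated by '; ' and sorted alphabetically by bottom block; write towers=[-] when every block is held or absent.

step 1 (unstack(E, D)): towers=[C/B/A/D] holding=E
step 2 (putdown(E)): towers=[C/B/A/D; E] holding=-
step 3 (unstack(D, A)): towers=[C/B/A; E] holding=D
step 4 (stack(D, E)): towers=[C/B/A; E/D] holding=-
step 5 (unstack(A, B)): towers=[C/B; E/D] holding=A
step 6 (putdown(A)): towers=[A; C/B; E/D] holding=-
step 7 (unstack(B, C)): towers=[A; C; E/D] holding=B

towers=[A; C; E/D] holding=B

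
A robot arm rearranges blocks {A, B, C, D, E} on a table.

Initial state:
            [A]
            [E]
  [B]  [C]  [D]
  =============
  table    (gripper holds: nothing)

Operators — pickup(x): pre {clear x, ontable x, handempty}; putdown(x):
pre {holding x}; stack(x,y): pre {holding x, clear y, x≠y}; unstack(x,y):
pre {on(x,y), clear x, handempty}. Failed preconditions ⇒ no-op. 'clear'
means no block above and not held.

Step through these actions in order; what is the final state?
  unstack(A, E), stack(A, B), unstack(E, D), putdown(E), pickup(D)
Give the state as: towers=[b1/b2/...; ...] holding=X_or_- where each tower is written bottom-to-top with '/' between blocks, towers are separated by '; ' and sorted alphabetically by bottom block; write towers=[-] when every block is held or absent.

towers=[B/A; C; E] holding=D

step 1 (unstack(A, E)): towers=[B; C; D/E] holding=A
step 2 (stack(A, B)): towers=[B/A; C; D/E] holding=-
step 3 (unstack(E, D)): towers=[B/A; C; D] holding=E
step 4 (putdown(E)): towers=[B/A; C; D; E] holding=-
step 5 (pickup(D)): towers=[B/A; C; E] holding=D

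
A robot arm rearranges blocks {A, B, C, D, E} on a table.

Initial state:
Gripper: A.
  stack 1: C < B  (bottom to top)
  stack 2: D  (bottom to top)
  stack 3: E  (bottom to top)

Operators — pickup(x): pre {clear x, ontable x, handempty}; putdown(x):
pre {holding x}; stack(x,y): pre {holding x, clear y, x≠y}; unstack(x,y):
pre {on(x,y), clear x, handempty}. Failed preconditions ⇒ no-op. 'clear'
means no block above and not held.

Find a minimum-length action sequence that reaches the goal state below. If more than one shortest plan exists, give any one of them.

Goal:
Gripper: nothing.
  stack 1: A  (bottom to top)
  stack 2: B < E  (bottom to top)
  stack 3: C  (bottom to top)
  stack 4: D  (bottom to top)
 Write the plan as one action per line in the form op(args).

putdown(A)
unstack(B, C)
putdown(B)
pickup(E)
stack(E, B)

step 1 (putdown(A)): towers=[A; C/B; D; E] holding=-
step 2 (unstack(B, C)): towers=[A; C; D; E] holding=B
step 3 (putdown(B)): towers=[A; B; C; D; E] holding=-
step 4 (pickup(E)): towers=[A; B; C; D] holding=E
step 5 (stack(E, B)): towers=[A; B/E; C; D] holding=-
goal check: towers=[A; B/E; C; D] holding=- — reached (length 5, optimal by BFS)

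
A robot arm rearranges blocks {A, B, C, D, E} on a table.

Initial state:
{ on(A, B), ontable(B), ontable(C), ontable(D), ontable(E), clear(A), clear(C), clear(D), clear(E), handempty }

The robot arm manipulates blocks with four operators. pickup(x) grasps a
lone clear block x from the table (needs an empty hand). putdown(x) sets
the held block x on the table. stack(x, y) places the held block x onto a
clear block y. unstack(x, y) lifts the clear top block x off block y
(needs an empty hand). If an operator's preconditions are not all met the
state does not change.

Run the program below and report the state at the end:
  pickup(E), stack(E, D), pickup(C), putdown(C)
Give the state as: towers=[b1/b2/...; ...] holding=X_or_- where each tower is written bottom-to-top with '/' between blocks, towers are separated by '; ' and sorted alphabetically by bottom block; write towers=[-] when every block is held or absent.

step 1 (pickup(E)): towers=[B/A; C; D] holding=E
step 2 (stack(E, D)): towers=[B/A; C; D/E] holding=-
step 3 (pickup(C)): towers=[B/A; D/E] holding=C
step 4 (putdown(C)): towers=[B/A; C; D/E] holding=-

towers=[B/A; C; D/E] holding=-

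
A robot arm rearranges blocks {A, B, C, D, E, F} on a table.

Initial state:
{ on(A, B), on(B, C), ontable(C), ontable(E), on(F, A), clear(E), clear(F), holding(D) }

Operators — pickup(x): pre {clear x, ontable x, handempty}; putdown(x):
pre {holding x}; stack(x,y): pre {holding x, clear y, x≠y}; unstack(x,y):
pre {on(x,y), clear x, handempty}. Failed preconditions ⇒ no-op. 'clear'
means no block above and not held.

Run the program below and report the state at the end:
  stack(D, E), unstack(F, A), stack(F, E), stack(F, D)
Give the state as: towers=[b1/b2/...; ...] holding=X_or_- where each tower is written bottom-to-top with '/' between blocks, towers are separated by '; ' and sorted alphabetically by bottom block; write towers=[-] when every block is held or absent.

towers=[C/B/A; E/D/F] holding=-

step 1 (stack(D, E)): towers=[C/B/A/F; E/D] holding=-
step 2 (unstack(F, A)): towers=[C/B/A; E/D] holding=F
step 3 (stack(F, E)) [no-op]: towers=[C/B/A; E/D] holding=F
step 4 (stack(F, D)): towers=[C/B/A; E/D/F] holding=-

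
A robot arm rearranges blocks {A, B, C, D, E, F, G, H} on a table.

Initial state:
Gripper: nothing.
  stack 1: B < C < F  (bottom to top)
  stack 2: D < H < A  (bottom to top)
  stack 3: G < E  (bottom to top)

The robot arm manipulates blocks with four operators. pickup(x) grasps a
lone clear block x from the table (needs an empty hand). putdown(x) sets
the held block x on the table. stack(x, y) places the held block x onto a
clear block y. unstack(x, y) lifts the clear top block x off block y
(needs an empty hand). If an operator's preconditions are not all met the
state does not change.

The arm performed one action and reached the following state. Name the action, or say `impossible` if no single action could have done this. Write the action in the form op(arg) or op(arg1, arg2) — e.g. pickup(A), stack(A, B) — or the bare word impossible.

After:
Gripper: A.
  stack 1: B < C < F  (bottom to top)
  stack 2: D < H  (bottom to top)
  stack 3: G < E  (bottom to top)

unstack(A, H)

target: towers=[B/C/F; D/H; G/E] holding=A
     unstack(A, H) → towers=[B/C/F; D/H; G/E] holding=A  ← match
     unstack(E, G) → towers=[B/C/F; D/H/A; G] holding=E
     unstack(F, C) → towers=[B/C; D/H/A; G/E] holding=F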